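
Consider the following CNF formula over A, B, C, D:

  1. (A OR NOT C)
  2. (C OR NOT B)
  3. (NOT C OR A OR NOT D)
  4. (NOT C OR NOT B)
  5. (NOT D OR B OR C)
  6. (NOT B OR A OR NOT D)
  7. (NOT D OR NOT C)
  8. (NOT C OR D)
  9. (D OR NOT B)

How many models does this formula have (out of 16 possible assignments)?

2

Satisfying assignments:
  A=0 B=0 C=0 D=0
  A=1 B=0 C=0 D=0
That's 2 in total.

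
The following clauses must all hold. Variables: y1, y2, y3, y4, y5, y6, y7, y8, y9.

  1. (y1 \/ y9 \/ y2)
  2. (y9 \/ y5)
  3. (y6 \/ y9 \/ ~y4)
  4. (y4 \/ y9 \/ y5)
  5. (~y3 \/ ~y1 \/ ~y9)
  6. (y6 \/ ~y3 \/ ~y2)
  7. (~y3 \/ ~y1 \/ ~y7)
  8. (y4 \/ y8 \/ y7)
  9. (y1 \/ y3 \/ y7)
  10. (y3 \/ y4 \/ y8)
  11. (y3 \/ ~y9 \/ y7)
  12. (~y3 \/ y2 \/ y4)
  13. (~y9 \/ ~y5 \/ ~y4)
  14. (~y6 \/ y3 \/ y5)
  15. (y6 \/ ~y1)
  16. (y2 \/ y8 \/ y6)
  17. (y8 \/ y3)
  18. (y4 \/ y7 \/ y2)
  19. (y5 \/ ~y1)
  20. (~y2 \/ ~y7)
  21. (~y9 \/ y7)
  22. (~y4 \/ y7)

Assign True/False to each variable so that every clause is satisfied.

Pure literal: y8 appears only positively; assign y8 = True.
Branch on y1: take y1 = True.
  then y6 is forced to True.
  then y5 is forced to True.
Branch on y2: take y2 = False.
The remaining clauses are satisfied by y3 = False, y4 = False, y7 = True, y9 = True.

y1=1, y2=0, y3=0, y4=0, y5=1, y6=1, y7=1, y8=1, y9=1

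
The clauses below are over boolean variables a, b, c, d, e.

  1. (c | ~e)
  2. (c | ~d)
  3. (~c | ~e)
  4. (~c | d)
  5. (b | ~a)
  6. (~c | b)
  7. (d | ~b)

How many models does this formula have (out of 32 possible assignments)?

The models are:
  a=F b=F c=F d=F e=F
  a=F b=T c=T d=T e=F
  a=T b=T c=T d=T e=F
That's 3 in total.

3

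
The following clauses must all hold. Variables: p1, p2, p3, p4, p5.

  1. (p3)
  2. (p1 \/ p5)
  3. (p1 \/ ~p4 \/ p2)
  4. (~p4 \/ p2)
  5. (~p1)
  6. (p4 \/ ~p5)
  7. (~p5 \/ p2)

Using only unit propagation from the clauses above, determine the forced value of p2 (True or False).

(p3) is a unit clause: p3 = True.
(~p1) is a unit clause: p1 = False.
(p5 \/ p1): since p1 = False, the clause reduces to (p5). p5 = True.
From (~p5 \/ p4) and p5 = True: p4 = True.
In (p2 \/ p1 \/ ~p4), p1, ~p4 are now false; p2 must hold, so p2 = True.

True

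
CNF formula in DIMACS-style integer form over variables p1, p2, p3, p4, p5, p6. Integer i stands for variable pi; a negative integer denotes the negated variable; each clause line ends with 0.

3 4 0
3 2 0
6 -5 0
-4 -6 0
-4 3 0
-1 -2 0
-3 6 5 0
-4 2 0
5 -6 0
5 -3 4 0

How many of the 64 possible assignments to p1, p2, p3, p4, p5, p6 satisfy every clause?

3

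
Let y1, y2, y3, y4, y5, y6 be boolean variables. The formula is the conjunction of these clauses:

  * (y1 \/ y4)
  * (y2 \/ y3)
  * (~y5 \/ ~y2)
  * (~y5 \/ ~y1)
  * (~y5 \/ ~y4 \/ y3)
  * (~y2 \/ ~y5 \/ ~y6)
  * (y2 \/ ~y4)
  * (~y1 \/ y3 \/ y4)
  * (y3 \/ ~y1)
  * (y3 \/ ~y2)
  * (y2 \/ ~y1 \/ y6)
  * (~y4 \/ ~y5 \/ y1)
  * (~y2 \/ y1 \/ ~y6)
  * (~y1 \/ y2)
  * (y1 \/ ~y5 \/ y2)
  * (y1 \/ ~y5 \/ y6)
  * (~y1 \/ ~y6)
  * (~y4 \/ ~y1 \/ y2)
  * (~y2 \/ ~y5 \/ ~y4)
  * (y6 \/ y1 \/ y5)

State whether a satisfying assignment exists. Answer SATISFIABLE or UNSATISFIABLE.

SATISFIABLE

y3 occurs only positively in the remaining clauses — set y3 = True.
Try y1 = True.
  then y5 is forced to False.
  then y2 is forced to True.
  then y6 is forced to False.
y4 is now unconstrained; take y4 = False.
Every clause has at least one true literal under this assignment.
So y1=T, y2=T, y3=T, y4=F, y5=F, y6=F is a satisfying assignment.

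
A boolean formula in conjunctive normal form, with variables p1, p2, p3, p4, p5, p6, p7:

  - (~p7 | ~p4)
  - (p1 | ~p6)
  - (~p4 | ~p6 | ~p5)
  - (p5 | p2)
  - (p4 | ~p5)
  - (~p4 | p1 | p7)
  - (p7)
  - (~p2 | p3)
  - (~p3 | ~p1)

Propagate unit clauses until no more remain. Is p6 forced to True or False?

(p7) is a unit clause: p7 = True.
(~p4 | ~p7) with p7 = True leaves only ~p4, so p4 = False.
(~p5 | p4) with p4 = False leaves only ~p5, so p5 = False.
In (p2 | p5), p5 is now false; p2 must hold, so p2 = True.
(~p2 | p3) with p2 = True leaves only p3, so p3 = True.
From (~p3 | ~p1) and p3 = True: p1 = False.
(~p6 | p1) with p1 = False leaves only ~p6, so p6 = False.

False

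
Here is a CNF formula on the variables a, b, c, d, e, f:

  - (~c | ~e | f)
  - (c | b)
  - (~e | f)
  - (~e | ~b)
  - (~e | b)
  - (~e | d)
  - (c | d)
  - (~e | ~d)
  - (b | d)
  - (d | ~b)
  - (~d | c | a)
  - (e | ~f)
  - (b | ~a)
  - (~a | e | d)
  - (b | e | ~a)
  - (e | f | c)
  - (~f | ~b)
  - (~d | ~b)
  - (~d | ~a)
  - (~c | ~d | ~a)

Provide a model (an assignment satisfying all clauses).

a=F, b=F, c=T, d=T, e=F, f=F

Check each clause:
  1. (f | ~c | ~e) — ~e is true.
  2. (b | c) — c is true.
  3. (~e | f) — ~e is true.
  4. (~b | ~e) — ~e is true.
  5. (~e | b) — ~e is true.
  6. (~e | d) — ~e is true.
  7. (d | c) — c is true.
  8. (~e | ~d) — ~e is true.
  9. (b | d) — d is true.
  10. (~b | d) — d is true.
  11. (c | a | ~d) — c is true.
  12. (~f | e) — ~f is true.
  13. (~a | b) — ~a is true.
  14. (d | ~a | e) — d is true.
  15. (~a | e | b) — ~a is true.
  16. (e | c | f) — c is true.
  17. (~b | ~f) — ~f is true.
  18. (~d | ~b) — ~b is true.
  19. (~a | ~d) — ~a is true.
  20. (~d | ~a | ~c) — ~a is true.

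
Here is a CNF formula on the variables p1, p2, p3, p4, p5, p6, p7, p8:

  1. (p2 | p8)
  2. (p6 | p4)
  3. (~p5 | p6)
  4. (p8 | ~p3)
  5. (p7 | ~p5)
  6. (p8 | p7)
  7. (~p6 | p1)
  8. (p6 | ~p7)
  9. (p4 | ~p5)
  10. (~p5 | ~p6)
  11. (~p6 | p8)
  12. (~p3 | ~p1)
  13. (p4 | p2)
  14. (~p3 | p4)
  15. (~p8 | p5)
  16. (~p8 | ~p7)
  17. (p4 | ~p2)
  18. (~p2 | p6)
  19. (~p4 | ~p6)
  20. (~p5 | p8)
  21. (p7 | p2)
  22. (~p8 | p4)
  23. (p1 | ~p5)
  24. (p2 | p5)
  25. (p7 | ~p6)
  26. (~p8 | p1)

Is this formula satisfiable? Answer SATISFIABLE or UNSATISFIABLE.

p6 = True:
  propagation gives p1=True, p5=False, p8=True; an empty clause results — contradiction.
p6 = False:
  propagation gives p4=True, p5=False, p7=False, p8=True; an empty clause results — contradiction.
Every branch closes, so no satisfying assignment exists.

UNSATISFIABLE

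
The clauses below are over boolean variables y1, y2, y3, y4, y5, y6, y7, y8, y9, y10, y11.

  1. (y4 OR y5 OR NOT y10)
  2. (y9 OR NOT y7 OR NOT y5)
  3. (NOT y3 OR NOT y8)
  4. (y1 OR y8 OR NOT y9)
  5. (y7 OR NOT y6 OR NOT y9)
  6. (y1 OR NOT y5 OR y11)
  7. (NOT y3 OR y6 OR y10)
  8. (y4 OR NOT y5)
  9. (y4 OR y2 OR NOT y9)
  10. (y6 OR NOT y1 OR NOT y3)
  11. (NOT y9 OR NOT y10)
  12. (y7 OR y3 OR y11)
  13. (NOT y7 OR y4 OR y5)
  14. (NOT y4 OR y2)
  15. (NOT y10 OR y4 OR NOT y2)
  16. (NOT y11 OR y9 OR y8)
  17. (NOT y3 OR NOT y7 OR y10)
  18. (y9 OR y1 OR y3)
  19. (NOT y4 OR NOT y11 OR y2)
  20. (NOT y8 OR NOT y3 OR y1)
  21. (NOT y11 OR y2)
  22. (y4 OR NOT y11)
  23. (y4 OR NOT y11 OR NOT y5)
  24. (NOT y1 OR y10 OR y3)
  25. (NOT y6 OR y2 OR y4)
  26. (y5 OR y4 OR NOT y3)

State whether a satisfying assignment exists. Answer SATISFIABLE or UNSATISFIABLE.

SATISFIABLE

Try y1 = True.
Set y2 = True and propagate.
The remaining clauses are satisfied by y3 = False, y4 = True, y5 = False, y6 = True, y7 = True, y8 = True, y9 = False, y10 = True, y11 = True.
Every clause has at least one true literal under this assignment.
So y1=1, y2=1, y3=0, y4=1, y5=0, y6=1, y7=1, y8=1, y9=0, y10=1, y11=1 is a satisfying assignment.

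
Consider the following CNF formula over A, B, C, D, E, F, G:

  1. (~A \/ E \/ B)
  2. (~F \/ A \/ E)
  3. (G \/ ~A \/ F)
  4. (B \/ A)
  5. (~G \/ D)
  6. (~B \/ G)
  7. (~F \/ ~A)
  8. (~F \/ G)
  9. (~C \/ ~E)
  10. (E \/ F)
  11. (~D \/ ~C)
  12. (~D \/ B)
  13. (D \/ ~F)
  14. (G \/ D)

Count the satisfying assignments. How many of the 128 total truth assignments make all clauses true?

The models are:
  A=F B=T C=F D=T E=T F=F G=T
  A=F B=T C=F D=T E=T F=T G=T
  A=T B=T C=F D=T E=T F=F G=T
Count: 3.

3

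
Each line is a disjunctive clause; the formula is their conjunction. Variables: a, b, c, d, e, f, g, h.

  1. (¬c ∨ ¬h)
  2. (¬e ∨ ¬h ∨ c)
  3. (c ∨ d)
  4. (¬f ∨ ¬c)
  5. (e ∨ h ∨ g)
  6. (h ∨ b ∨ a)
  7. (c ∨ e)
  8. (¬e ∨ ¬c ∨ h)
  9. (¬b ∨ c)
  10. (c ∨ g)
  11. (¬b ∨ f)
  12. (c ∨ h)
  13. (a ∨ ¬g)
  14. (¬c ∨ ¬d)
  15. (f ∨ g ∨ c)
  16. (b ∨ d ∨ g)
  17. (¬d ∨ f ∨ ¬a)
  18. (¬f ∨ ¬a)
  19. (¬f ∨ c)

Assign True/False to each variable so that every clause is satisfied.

Try a = True.
  then f is forced to False.
  then b is forced to False.
  then d is forced to False.
  then c is forced to True.
  then h is forced to False.
  then e is forced to False.
  then g is forced to True.

a=T, b=F, c=T, d=F, e=F, f=F, g=T, h=F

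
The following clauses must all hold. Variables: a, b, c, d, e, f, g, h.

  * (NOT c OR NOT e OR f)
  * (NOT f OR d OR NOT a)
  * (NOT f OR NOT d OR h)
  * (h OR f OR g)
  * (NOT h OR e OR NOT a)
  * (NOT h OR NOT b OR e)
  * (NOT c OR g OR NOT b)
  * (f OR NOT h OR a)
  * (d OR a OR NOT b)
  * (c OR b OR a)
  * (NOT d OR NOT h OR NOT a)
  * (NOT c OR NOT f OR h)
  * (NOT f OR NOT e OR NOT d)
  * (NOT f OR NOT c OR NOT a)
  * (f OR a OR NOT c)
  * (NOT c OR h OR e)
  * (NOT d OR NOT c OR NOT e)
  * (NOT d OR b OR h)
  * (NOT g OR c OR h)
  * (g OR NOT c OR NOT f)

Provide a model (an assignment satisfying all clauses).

a=T, b=T, c=F, d=F, e=T, f=F, g=F, h=T

Check each clause:
  1. (f OR NOT e OR NOT c) — NOT c is true.
  2. (NOT a OR NOT f OR d) — NOT f is true.
  3. (h OR NOT d OR NOT f) — h is true.
  4. (f OR h OR g) — h is true.
  5. (NOT h OR NOT a OR e) — e is true.
  6. (NOT b OR NOT h OR e) — e is true.
  7. (g OR NOT c OR NOT b) — NOT c is true.
  8. (NOT h OR f OR a) — a is true.
  9. (a OR NOT b OR d) — a is true.
  10. (a OR b OR c) — a is true.
  11. (NOT d OR NOT h OR NOT a) — NOT d is true.
  12. (NOT c OR NOT f OR h) — h is true.
  13. (NOT f OR NOT e OR NOT d) — NOT f is true.
  14. (NOT c OR NOT f OR NOT a) — NOT f is true.
  15. (f OR a OR NOT c) — a is true.
  16. (h OR NOT c OR e) — h is true.
  17. (NOT c OR NOT d OR NOT e) — NOT d is true.
  18. (NOT d OR b OR h) — h is true.
  19. (c OR NOT g OR h) — h is true.
  20. (g OR NOT f OR NOT c) — NOT f is true.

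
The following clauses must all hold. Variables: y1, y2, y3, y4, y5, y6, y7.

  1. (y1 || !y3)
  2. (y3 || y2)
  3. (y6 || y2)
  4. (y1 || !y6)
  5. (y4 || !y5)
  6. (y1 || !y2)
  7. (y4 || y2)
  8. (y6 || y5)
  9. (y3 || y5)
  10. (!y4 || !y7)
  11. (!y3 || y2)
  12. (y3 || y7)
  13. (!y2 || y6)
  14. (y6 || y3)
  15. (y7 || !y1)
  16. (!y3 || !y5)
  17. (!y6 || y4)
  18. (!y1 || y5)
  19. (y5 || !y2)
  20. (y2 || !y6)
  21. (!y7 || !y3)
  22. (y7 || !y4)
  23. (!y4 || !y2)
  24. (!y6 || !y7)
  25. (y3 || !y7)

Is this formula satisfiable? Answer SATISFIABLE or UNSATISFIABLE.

UNSATISFIABLE

y2 = True:
  propagation gives y1=True, y6=True, y7=True; an empty clause results — contradiction.
y2 = False:
  propagation gives y3=True; an empty clause results — contradiction.
Every branch closes, so no satisfying assignment exists.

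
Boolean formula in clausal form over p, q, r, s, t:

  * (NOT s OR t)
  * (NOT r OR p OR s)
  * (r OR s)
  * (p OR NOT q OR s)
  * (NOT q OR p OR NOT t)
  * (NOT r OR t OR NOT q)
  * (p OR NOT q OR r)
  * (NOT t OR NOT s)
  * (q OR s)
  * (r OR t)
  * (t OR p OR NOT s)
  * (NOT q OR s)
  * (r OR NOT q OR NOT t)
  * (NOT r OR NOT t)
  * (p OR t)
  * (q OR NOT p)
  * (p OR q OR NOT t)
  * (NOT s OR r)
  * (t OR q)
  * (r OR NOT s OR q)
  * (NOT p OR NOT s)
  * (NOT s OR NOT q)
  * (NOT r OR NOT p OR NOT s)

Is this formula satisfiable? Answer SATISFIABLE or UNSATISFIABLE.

s = True:
  propagation gives t=True; an empty clause results — contradiction.
s = False:
  propagation gives r=True, p=True, q=True; an empty clause results — contradiction.
Every branch closes, so no satisfying assignment exists.

UNSATISFIABLE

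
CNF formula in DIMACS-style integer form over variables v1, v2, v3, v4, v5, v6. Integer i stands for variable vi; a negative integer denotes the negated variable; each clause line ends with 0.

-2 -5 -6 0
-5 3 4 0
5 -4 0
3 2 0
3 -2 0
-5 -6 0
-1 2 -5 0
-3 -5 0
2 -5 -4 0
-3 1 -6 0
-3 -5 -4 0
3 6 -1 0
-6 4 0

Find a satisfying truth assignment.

v1=F, v2=F, v3=T, v4=F, v5=F, v6=F

Check each clause:
  1. (¬v2 ∨ ¬v5 ∨ ¬v6) — ¬v6 is true.
  2. (v3 ∨ ¬v5 ∨ v4) — v3 is true.
  3. (v5 ∨ ¬v4) — ¬v4 is true.
  4. (v2 ∨ v3) — v3 is true.
  5. (¬v2 ∨ v3) — v3 is true.
  6. (¬v6 ∨ ¬v5) — ¬v6 is true.
  7. (v2 ∨ ¬v5 ∨ ¬v1) — ¬v5 is true.
  8. (¬v5 ∨ ¬v3) — ¬v5 is true.
  9. (¬v5 ∨ ¬v4 ∨ v2) — ¬v5 is true.
  10. (¬v6 ∨ ¬v3 ∨ v1) — ¬v6 is true.
  11. (¬v4 ∨ ¬v5 ∨ ¬v3) — ¬v5 is true.
  12. (v3 ∨ v6 ∨ ¬v1) — v3 is true.
  13. (v4 ∨ ¬v6) — ¬v6 is true.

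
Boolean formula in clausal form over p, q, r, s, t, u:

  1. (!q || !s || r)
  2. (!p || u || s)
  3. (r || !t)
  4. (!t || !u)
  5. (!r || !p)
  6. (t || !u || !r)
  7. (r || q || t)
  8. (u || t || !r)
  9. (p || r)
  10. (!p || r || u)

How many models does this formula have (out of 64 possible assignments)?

5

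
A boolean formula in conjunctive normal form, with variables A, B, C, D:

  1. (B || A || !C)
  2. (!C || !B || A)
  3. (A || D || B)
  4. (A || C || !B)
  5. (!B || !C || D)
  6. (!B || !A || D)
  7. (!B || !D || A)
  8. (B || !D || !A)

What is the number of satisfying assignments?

The models are:
  A=F B=F C=F D=T
  A=T B=F C=F D=F
  A=T B=F C=T D=F
  A=T B=T C=F D=T
  A=T B=T C=T D=T
Count: 5.

5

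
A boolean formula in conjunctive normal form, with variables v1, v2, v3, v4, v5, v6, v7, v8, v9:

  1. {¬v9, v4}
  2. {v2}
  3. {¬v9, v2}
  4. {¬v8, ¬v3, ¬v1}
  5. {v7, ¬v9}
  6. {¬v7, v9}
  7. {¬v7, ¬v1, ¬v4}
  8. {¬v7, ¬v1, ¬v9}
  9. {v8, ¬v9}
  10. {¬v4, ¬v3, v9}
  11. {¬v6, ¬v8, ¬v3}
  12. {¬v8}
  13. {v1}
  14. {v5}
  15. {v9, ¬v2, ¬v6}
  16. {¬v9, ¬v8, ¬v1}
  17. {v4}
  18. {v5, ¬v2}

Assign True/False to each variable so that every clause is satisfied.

v1=True, v2=True, v3=False, v4=True, v5=True, v6=False, v7=False, v8=False, v9=False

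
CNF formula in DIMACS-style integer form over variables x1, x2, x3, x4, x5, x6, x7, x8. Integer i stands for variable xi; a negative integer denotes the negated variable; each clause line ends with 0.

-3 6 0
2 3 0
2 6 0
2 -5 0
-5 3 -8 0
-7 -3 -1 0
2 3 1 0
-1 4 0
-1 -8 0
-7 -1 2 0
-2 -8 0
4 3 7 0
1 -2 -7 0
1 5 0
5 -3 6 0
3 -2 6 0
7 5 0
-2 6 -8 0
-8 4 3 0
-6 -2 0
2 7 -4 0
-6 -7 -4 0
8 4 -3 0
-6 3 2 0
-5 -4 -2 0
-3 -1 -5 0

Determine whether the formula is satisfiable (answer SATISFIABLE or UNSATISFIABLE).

UNSATISFIABLE

x2 = True:
  propagation gives x8=False, x6=False, x3=False; an empty clause results — contradiction.
x2 = False:
  propagation gives x3=True, x6=True, x5=False, x1=True; an empty clause results — contradiction.
Every branch closes, so no satisfying assignment exists.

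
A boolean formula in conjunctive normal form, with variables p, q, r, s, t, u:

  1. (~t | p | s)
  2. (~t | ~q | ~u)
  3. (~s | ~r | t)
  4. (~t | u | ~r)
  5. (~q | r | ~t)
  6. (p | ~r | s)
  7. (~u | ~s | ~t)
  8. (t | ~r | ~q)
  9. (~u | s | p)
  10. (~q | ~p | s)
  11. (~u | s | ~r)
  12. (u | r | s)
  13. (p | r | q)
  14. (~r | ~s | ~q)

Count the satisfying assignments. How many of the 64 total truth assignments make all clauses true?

10

Case analysis on r and s:
  r=1, s=1: a clause becomes empty — 0.
  r=1, s=0: remaining (p,q,t,u) ∈ {(1,0,0,0)} — 1.
  r=0, s=1: 7 of the 16 assignments to (p,q,t,u) work.
  r=0, s=0: remaining (p,q,t,u) ∈ {(1,0,0,1); (1,0,1,1)} — 2.
Total: 0 + 1 + 7 + 2 = 10.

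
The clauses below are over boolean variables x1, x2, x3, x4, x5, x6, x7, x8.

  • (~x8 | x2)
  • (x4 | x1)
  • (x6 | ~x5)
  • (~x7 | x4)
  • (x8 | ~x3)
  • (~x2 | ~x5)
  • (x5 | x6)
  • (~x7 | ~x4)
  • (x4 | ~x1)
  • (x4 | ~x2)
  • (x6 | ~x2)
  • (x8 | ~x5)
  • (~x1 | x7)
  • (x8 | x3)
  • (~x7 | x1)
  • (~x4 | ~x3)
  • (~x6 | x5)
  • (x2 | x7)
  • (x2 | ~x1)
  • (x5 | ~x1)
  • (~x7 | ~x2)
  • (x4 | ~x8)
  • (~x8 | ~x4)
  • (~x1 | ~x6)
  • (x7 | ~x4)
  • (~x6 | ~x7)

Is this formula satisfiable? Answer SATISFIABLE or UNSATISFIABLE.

x4 = True:
  propagation gives x7=False; an empty clause results — contradiction.
x4 = False:
  propagation gives x1=True; an empty clause results — contradiction.
Every branch closes, so no satisfying assignment exists.

UNSATISFIABLE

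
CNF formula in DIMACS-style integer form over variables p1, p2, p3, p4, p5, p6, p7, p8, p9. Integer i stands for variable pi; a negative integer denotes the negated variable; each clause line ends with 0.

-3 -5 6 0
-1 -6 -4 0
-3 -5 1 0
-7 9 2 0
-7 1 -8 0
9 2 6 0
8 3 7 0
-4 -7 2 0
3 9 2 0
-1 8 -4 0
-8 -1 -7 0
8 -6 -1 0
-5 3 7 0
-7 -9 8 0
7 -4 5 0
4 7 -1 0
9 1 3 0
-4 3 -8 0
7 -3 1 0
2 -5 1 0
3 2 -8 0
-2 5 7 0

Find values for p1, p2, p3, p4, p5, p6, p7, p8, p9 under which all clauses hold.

p1 = F, p2 = T, p3 = T, p4 = F, p5 = F, p6 = F, p7 = T, p8 = F, p9 = F

Try p1 = False.
Set p2 = True and propagate.
For the remaining variables, p3 = True, p4 = False, p5 = False, p6 = False, p7 = True, p8 = False, p9 = False works.
Every clause has at least one true literal under this assignment.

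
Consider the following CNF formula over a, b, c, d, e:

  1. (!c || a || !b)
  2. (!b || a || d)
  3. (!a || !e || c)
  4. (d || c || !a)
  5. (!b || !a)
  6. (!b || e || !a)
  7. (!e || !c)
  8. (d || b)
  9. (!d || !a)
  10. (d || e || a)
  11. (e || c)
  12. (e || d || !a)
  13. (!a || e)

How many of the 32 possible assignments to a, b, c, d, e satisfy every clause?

The models are:
  a=F b=F c=F d=T e=T
  a=F b=F c=T d=T e=F
  a=F b=T c=F d=T e=T
Count: 3.

3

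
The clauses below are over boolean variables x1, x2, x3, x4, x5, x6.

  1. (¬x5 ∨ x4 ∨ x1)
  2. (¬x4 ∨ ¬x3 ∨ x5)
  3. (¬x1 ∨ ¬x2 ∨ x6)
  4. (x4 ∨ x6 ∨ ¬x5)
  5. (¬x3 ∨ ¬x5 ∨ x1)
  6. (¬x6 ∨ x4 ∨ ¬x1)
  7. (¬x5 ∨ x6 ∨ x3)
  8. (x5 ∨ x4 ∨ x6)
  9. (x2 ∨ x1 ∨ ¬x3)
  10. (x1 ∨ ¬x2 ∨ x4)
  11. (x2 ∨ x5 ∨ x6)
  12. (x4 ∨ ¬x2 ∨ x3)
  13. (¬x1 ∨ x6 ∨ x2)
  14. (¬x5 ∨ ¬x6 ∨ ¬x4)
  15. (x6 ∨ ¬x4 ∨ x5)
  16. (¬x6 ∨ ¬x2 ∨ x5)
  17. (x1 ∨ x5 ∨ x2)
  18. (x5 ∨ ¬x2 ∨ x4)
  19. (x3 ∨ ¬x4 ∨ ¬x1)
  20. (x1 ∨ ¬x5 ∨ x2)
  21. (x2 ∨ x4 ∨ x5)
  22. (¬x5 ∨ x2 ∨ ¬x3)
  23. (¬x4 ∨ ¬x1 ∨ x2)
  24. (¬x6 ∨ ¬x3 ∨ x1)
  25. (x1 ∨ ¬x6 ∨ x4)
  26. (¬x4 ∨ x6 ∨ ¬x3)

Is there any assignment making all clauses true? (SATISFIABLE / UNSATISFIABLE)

UNSATISFIABLE

x4 = True:
  x5 = True:
    propagation gives x6=False, x3=True; an empty clause results — contradiction.
  x5 = False:
    propagation gives x3=False, x6=True, x2=False, x1=True; an empty clause results — contradiction.
x4 = False:
  x2 = True:
    propagation gives x1=True, x6=True; an empty clause results — contradiction.
  x2 = False:
    propagation gives x5=True, x1=True, x6=True; an empty clause results — contradiction.
Every branch closes, so no satisfying assignment exists.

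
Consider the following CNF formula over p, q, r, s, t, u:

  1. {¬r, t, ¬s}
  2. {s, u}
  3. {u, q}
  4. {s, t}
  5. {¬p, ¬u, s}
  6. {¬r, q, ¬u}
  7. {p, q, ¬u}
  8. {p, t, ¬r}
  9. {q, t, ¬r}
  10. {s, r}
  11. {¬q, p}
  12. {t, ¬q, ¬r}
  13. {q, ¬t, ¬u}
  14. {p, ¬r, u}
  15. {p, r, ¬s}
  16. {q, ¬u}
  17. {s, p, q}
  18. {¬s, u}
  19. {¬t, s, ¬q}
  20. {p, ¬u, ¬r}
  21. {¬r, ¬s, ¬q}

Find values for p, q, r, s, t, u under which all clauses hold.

Try p = True.
Set q = True and propagate.
For the remaining variables, r = False, s = True, t = False, u = True works.

p=True, q=True, r=False, s=True, t=False, u=True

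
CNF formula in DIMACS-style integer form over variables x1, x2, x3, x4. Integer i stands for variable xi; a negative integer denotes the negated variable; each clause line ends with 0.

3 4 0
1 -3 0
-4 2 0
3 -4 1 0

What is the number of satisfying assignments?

The models are:
  x1=1 x2=0 x3=1 x4=0
  x1=1 x2=1 x3=0 x4=1
  x1=1 x2=1 x3=1 x4=0
  x1=1 x2=1 x3=1 x4=1
Count: 4.

4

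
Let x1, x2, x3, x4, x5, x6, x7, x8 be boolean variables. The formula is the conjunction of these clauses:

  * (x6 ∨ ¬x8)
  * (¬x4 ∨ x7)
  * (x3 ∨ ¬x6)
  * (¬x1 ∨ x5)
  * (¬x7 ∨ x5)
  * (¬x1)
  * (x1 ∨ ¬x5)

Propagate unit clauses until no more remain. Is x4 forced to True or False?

False

Unit clause (¬x1) sets x1 = False.
(x1 ∨ ¬x5): since x1 = False, the clause reduces to (¬x5). x5 = False.
(¬x7 ∨ x5) with x5 = False leaves only ¬x7, so x7 = False.
(¬x4 ∨ x7): since x7 = False, the clause reduces to (¬x4). x4 = False.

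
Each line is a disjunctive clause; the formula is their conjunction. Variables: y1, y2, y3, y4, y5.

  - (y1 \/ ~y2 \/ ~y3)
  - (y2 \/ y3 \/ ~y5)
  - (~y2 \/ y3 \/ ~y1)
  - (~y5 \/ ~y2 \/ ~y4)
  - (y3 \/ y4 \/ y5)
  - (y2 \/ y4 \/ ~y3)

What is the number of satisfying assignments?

11

Case analysis on y2 and y3:
  y2=T, y3=T: remaining (y1,y4,y5) ∈ {(T,F,F); (T,F,T); (T,T,F)} — 3.
  y2=T, y3=F: remaining (y1,y4,y5) ∈ {(F,F,T); (F,T,F)} — 2.
  y2=F, y3=T: remaining (y1,y4,y5) ∈ {(F,T,F); (F,T,T); (T,T,F); (T,T,T)} — 4.
  y2=F, y3=F: remaining (y1,y4,y5) ∈ {(F,T,F); (T,T,F)} — 2.
Total: 3 + 2 + 4 + 2 = 11.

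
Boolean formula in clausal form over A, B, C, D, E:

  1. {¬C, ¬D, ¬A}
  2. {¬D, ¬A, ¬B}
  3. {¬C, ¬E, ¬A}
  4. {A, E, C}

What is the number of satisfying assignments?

20

Case analysis on A and C:
  A=T, C=T: remaining (B,D,E) ∈ {(F,F,F); (T,F,F)} — 2.
  A=T, C=F: E free; 3 ways for (B,D) × 2^1 = 6.
  A=F, C=T: B, D, E free → 2^3 = 8.
  A=F, C=F: remaining (B,D,E) ∈ {(F,F,T); (F,T,T); (T,F,T); (T,T,T)} — 4.
Total: 2 + 6 + 8 + 4 = 20.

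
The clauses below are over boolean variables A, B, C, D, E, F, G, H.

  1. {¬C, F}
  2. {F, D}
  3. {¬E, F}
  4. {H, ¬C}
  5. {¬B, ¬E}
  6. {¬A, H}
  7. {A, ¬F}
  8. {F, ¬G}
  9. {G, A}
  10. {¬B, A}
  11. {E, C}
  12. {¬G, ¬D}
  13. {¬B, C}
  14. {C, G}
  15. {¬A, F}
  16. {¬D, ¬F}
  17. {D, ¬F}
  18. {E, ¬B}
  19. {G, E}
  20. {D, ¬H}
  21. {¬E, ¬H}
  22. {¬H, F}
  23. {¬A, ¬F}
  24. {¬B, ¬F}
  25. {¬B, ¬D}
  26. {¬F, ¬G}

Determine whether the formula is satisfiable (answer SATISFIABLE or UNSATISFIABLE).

UNSATISFIABLE

F = True:
  propagation gives A=True; an empty clause results — contradiction.
F = False:
  propagation gives C=False, D=True, E=False; an empty clause results — contradiction.
Every branch closes, so no satisfying assignment exists.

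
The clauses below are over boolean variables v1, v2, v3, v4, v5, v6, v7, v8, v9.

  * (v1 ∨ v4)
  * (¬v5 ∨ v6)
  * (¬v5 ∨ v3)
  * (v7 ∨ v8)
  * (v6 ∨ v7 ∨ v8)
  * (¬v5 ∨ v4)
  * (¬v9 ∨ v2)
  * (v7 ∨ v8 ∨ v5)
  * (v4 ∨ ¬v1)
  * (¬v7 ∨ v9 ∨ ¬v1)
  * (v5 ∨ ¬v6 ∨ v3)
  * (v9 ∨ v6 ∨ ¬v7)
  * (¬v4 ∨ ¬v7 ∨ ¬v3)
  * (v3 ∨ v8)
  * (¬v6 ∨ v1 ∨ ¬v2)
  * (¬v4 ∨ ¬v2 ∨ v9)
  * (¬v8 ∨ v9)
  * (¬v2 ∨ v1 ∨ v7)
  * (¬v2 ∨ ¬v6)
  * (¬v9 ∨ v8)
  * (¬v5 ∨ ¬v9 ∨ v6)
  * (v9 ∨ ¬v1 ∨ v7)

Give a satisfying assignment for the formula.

v1 = T, v2 = T, v3 = F, v4 = T, v5 = F, v6 = F, v7 = F, v8 = T, v9 = T

Branch on v1: take v1 = True.
  then v4 is forced to True.
Set v2 = True and propagate.
  then v9 is forced to True.
  then v6 is forced to False.
  then v5 is forced to False.
  then v8 is forced to True.
The remaining clauses are satisfied by v3 = False, v7 = False.
Every clause has at least one true literal under this assignment.
Check each clause:
  1. (v1 ∨ v4) — v1 is true.
  2. (¬v5 ∨ v6) — ¬v5 is true.
  3. (¬v5 ∨ v3) — ¬v5 is true.
  4. (v8 ∨ v7) — v8 is true.
  5. (v7 ∨ v6 ∨ v8) — v8 is true.
  6. (v4 ∨ ¬v5) — ¬v5 is true.
  7. (¬v9 ∨ v2) — v2 is true.
  8. (v8 ∨ v5 ∨ v7) — v8 is true.
  9. (v4 ∨ ¬v1) — v4 is true.
  10. (¬v7 ∨ v9 ∨ ¬v1) — v9 is true.
  11. (v5 ∨ v3 ∨ ¬v6) — ¬v6 is true.
  12. (v9 ∨ ¬v7 ∨ v6) — v9 is true.
  13. (¬v7 ∨ ¬v3 ∨ ¬v4) — ¬v7 is true.
  14. (v8 ∨ v3) — v8 is true.
  15. (¬v2 ∨ ¬v6 ∨ v1) — v1 is true.
  16. (¬v2 ∨ ¬v4 ∨ v9) — v9 is true.
  17. (v9 ∨ ¬v8) — v9 is true.
  18. (v1 ∨ ¬v2 ∨ v7) — v1 is true.
  19. (¬v2 ∨ ¬v6) — ¬v6 is true.
  20. (v8 ∨ ¬v9) — v8 is true.
  21. (¬v5 ∨ ¬v9 ∨ v6) — ¬v5 is true.
  22. (v7 ∨ v9 ∨ ¬v1) — v9 is true.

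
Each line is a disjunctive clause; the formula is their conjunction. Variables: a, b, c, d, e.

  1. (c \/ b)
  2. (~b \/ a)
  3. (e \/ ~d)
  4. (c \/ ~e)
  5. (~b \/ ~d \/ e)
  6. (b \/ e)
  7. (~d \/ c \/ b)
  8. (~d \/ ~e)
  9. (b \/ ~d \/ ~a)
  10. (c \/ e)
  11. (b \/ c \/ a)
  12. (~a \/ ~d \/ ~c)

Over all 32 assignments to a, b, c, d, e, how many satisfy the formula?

4

Satisfying assignments:
  a=F b=F c=T d=F e=T
  a=T b=F c=T d=F e=T
  a=T b=T c=T d=F e=F
  a=T b=T c=T d=F e=T
Count: 4.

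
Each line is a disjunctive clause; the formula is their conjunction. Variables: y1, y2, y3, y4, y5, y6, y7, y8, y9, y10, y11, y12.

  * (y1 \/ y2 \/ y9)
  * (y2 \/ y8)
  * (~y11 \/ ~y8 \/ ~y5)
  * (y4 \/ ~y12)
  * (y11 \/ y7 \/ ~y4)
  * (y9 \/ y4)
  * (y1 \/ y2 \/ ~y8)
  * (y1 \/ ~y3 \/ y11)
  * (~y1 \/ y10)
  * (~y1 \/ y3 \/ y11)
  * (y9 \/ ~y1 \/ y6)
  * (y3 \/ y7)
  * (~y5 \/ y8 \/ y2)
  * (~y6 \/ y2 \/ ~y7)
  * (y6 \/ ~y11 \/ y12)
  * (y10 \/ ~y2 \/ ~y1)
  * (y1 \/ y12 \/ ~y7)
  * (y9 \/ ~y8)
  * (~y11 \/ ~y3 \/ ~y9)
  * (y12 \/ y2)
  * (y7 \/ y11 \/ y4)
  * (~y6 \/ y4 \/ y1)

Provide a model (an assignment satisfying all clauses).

y1=F  y2=T  y3=T  y4=T  y5=F  y6=F  y7=T  y8=F  y9=F  y10=F  y11=T  y12=T

Pure literal: y5 appears only negated; assign y5 = False.
Branch on y1: take y1 = False.
Set y2 = True and propagate.
Branch on y3: take y3 = True.
  then y11 is forced to True.
  then y9 is forced to False.
  then y4 is forced to True.
  then y8 is forced to False.
For the remaining variables, y6 = False, y7 = True, y10 = False, y12 = True works.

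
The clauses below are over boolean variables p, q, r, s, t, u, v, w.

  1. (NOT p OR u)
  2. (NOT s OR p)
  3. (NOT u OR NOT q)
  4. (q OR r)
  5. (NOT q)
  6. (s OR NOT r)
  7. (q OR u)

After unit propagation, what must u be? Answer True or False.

(NOT q) is a unit clause: q = False.
(q OR r) with q = False leaves only r, so r = True.
From (s OR NOT r) and r = True: s = True.
(p OR NOT s): since s = True, the clause reduces to (p). p = True.
In (u OR NOT p), NOT p is now false; u must hold, so u = True.

True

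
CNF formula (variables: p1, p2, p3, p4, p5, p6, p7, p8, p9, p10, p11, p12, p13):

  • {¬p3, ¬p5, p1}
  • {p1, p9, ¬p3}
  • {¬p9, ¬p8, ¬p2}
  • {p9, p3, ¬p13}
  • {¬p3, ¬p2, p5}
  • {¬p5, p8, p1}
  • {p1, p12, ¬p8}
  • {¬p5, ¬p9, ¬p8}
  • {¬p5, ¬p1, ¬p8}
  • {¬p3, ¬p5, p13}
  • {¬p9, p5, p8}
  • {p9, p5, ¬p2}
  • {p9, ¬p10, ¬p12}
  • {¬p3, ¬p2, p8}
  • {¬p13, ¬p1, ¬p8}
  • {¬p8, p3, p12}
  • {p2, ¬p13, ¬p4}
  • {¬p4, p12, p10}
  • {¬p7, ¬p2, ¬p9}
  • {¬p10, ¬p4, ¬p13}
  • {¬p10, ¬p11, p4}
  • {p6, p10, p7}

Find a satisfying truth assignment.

p1 = T, p2 = F, p3 = F, p4 = F, p5 = T, p6 = F, p7 = F, p8 = F, p9 = T, p10 = T, p11 = F, p12 = F, p13 = T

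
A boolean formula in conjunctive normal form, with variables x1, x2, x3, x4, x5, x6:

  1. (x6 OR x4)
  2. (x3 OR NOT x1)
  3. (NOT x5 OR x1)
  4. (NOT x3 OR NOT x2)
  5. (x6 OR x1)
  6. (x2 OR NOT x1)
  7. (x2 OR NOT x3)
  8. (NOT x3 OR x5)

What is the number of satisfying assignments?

4

Satisfying assignments:
  x1=F x2=F x3=F x4=F x5=F x6=T
  x1=F x2=F x3=F x4=T x5=F x6=T
  x1=F x2=T x3=F x4=F x5=F x6=T
  x1=F x2=T x3=F x4=T x5=F x6=T
Count: 4.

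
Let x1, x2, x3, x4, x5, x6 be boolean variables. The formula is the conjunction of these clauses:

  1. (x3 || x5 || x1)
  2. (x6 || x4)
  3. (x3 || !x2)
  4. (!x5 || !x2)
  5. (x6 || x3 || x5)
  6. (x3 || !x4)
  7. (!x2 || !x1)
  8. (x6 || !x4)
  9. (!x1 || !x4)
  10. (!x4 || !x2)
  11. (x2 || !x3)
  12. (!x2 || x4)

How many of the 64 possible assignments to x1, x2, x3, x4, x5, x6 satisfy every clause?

The models are:
  x1=0 x2=0 x3=0 x4=0 x5=1 x6=1
  x1=1 x2=0 x3=0 x4=0 x5=0 x6=1
  x1=1 x2=0 x3=0 x4=0 x5=1 x6=1
Count: 3.

3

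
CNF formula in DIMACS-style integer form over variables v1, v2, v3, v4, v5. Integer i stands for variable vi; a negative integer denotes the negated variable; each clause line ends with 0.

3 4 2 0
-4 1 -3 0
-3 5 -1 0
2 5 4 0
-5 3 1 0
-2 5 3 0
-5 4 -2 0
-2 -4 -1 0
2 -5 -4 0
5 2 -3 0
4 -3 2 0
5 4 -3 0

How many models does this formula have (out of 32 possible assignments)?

The models are:
  v1=0 v2=0 v3=0 v4=1 v5=0
  v1=1 v2=0 v3=0 v4=1 v5=0
That's 2 in total.

2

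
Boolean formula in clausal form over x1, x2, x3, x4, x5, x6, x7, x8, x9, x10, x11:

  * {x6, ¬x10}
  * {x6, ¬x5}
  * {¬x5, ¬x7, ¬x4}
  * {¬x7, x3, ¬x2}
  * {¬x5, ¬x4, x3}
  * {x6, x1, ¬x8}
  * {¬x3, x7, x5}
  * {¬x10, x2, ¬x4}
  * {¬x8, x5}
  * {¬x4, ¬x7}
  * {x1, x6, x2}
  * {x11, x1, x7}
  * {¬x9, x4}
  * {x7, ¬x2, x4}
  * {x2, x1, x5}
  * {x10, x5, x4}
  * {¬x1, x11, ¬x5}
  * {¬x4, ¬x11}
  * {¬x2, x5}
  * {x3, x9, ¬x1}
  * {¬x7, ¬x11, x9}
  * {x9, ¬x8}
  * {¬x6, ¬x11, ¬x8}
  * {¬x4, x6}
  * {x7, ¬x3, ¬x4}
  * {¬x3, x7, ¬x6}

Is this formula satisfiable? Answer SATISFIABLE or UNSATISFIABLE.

Pure literal: x8 appears only negated; assign x8 = False.
Branch on x1: take x1 = False.
For the remaining variables, x2 = False, x3 = False, x4 = False, x5 = True, x6 = True, x7 = False, x9 = False, x10 = True, x11 = True works.
So x1=F, x2=F, x3=F, x4=F, x5=T, x6=T, x7=F, x8=F, x9=F, x10=T, x11=T is a satisfying assignment.

SATISFIABLE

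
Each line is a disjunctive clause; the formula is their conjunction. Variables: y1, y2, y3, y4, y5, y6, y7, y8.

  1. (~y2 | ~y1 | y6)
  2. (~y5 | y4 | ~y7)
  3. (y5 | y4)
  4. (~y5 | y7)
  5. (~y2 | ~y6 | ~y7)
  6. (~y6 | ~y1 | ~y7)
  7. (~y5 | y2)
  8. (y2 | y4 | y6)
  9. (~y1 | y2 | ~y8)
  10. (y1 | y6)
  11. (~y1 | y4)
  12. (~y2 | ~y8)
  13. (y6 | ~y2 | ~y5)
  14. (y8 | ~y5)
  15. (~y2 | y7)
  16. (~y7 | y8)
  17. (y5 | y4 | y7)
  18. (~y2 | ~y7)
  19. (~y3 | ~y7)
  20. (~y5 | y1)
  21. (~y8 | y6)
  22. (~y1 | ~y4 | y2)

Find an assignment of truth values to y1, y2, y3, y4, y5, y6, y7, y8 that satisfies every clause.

y1 = False, y2 = False, y3 = False, y4 = True, y5 = False, y6 = True, y7 = False, y8 = True

y3 occurs only negated in the remaining clauses — set y3 = False.
Branch on y1: take y1 = False.
  then y6 is forced to True.
  then y5 is forced to False.
  then y4 is forced to True.
Branch on y2: take y2 = False.
The remaining clauses are satisfied by y7 = False, y8 = True.
Every clause has at least one true literal under this assignment.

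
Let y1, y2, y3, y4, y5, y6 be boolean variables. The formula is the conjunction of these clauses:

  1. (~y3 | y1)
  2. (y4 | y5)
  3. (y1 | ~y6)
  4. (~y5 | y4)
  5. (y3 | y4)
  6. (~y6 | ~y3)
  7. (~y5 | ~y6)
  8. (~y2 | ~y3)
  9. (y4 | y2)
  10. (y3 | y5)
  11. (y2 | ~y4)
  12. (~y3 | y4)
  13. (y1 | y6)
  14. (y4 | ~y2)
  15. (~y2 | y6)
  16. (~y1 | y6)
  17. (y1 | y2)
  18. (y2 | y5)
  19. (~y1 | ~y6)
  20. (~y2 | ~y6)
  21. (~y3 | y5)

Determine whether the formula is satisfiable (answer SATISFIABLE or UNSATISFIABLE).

UNSATISFIABLE

y2 = True:
  propagation gives y3=False, y4=True, y5=True, y6=False; an empty clause results — contradiction.
y2 = False:
  propagation gives y4=True; an empty clause results — contradiction.
Every branch closes, so no satisfying assignment exists.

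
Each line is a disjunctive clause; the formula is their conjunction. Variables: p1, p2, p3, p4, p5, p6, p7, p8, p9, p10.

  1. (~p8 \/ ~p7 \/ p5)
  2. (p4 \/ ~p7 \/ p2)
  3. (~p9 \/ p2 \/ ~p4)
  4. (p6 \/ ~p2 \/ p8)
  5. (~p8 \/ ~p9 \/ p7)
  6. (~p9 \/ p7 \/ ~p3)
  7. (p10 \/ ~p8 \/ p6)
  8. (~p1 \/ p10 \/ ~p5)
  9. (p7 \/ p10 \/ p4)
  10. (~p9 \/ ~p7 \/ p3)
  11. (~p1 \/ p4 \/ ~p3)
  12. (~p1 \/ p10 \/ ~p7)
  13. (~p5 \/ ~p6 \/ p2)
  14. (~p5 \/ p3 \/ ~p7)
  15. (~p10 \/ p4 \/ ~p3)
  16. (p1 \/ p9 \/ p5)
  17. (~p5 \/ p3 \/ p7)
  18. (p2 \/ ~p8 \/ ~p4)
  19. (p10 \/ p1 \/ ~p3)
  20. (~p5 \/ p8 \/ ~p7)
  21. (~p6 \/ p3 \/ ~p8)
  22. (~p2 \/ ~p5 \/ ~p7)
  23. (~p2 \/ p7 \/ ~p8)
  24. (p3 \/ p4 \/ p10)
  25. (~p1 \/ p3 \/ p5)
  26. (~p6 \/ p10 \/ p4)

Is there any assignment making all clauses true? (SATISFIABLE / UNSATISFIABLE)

SATISFIABLE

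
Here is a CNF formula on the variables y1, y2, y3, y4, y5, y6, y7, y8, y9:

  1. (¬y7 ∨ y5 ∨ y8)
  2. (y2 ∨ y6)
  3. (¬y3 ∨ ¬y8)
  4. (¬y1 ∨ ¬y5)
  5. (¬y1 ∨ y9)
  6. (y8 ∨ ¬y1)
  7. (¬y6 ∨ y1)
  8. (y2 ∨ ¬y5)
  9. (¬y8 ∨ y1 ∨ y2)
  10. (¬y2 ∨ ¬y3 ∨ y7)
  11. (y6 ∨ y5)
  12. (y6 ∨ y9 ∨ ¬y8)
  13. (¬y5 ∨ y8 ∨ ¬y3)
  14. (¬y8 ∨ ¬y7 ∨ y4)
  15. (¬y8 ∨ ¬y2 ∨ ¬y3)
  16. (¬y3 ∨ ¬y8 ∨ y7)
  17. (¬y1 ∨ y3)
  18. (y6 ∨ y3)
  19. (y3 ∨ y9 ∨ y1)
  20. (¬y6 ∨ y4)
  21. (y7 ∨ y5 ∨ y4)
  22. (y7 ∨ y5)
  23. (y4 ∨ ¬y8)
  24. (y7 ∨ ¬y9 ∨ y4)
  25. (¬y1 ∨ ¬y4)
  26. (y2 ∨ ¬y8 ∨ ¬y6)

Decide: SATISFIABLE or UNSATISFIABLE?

UNSATISFIABLE

y8 = True:
  propagation gives y3=False, y1=False, y6=False; an empty clause results — contradiction.
y8 = False:
  propagation gives y1=False, y6=False, y2=True, y5=True; an empty clause results — contradiction.
Every branch closes, so no satisfying assignment exists.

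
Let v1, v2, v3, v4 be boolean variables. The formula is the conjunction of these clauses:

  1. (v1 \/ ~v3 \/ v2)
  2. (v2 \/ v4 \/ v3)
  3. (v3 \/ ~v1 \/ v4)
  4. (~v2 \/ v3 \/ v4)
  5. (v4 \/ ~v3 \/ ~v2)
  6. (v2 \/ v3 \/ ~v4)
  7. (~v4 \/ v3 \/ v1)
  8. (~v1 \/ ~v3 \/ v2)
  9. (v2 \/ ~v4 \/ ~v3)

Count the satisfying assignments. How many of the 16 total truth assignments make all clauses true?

The models are:
  v1=0 v2=1 v3=1 v4=1
  v1=1 v2=1 v3=0 v4=1
  v1=1 v2=1 v3=1 v4=1
That's 3 in total.

3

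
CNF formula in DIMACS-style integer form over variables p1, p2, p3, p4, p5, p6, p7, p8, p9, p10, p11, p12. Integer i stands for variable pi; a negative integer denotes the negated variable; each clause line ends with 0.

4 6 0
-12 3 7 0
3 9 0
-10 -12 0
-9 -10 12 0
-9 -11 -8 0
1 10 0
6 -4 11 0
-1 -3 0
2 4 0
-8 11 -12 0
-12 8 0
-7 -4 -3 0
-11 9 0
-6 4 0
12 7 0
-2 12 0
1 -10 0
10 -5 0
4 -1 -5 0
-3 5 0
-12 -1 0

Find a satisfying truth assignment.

p1=T, p2=F, p3=F, p4=T, p5=F, p6=F, p7=T, p8=F, p9=T, p10=F, p11=T, p12=F

Check each clause:
  1. (p4 OR p6) — p4 is true.
  2. (p3 OR NOT p12 OR p7) — NOT p12 is true.
  3. (p3 OR p9) — p9 is true.
  4. (NOT p12 OR NOT p10) — NOT p12 is true.
  5. (p12 OR NOT p9 OR NOT p10) — NOT p10 is true.
  6. (NOT p8 OR NOT p11 OR NOT p9) — NOT p8 is true.
  7. (p1 OR p10) — p1 is true.
  8. (NOT p4 OR p11 OR p6) — p11 is true.
  9. (NOT p3 OR NOT p1) — NOT p3 is true.
  10. (p2 OR p4) — p4 is true.
  11. (NOT p8 OR p11 OR NOT p12) — NOT p8 is true.
  12. (p8 OR NOT p12) — NOT p12 is true.
  13. (NOT p3 OR NOT p7 OR NOT p4) — NOT p3 is true.
  14. (NOT p11 OR p9) — p9 is true.
  15. (p4 OR NOT p6) — NOT p6 is true.
  16. (p12 OR p7) — p7 is true.
  17. (NOT p2 OR p12) — NOT p2 is true.
  18. (p1 OR NOT p10) — p1 is true.
  19. (p10 OR NOT p5) — NOT p5 is true.
  20. (NOT p1 OR p4 OR NOT p5) — NOT p5 is true.
  21. (NOT p3 OR p5) — NOT p3 is true.
  22. (NOT p12 OR NOT p1) — NOT p12 is true.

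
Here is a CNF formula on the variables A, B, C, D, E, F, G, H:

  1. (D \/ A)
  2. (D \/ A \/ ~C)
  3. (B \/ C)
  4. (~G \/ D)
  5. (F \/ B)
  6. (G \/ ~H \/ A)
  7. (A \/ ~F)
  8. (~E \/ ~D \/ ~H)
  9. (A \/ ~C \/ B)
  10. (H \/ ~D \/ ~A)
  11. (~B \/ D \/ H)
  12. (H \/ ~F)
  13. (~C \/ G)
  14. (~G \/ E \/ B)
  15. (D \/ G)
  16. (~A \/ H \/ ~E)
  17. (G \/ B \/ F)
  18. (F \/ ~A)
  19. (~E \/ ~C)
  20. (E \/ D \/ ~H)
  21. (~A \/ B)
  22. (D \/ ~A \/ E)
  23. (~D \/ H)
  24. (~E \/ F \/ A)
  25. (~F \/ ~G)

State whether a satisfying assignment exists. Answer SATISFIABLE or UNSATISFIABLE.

Branch on A: take A = False.
  then D is forced to True.
  then F is forced to False.
  then B is forced to True.
  then H is forced to True.
  then G is forced to True.
  then E is forced to False.
C is now unconstrained; take C = False.
So A=F, B=T, C=F, D=T, E=F, F=F, G=T, H=T is a satisfying assignment.

SATISFIABLE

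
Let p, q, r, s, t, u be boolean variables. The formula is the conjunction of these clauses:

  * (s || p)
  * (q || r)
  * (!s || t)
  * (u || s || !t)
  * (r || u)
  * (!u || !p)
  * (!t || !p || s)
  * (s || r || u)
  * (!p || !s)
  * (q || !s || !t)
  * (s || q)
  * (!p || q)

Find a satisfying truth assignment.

p=T, q=T, r=T, s=F, t=F, u=F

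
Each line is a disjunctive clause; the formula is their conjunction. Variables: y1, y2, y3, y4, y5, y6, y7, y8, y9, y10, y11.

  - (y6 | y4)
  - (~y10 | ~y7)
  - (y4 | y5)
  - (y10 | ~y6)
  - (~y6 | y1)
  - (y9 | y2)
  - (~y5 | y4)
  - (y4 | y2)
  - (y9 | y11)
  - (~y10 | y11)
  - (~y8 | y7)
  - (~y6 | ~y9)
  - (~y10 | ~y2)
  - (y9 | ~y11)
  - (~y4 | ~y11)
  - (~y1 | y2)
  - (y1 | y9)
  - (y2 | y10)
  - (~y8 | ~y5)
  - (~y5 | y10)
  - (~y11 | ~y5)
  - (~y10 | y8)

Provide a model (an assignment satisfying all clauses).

Try y1 = True.
  then y2 is forced to True.
  then y10 is forced to False.
  then y6 is forced to False.
  then y4 is forced to True.
  then y11 is forced to False.
  then y9 is forced to True.
  then y5 is forced to False.
For the remaining variables, y3 = True, y7 = True, y8 = False works.

y1 = 1, y2 = 1, y3 = 1, y4 = 1, y5 = 0, y6 = 0, y7 = 1, y8 = 0, y9 = 1, y10 = 0, y11 = 0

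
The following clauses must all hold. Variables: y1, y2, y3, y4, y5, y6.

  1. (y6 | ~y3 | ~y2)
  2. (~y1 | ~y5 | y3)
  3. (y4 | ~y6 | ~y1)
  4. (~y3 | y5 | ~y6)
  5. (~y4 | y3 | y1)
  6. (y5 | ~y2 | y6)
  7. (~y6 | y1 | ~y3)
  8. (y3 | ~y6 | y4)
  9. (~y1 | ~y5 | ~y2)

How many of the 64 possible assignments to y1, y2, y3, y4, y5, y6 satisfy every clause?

16

Split on y3, then y6.
  y3=T, y6=T: remaining (y1,y2,y4,y5) ∈ {(T,F,T,T)} — 1.
  y3=T, y6=F: forces y2=F; y1, y4, y5 free → 2^3 = 8.
  y3=F, y6=T: remaining (y1,y2,y4,y5) ∈ {(T,F,T,F); (T,T,T,F)} — 2.
  y3=F, y6=F: 5 of the 16 assignments to (y1,y2,y4,y5) work.
Total: 1 + 8 + 2 + 5 = 16.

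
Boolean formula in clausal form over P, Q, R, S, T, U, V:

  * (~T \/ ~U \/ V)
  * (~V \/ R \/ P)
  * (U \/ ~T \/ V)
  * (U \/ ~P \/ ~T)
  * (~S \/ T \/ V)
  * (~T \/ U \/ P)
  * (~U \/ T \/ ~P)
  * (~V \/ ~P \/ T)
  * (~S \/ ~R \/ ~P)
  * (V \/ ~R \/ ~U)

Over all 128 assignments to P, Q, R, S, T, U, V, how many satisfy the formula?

Case analysis on T and P:
  T=T, P=T: Q free; 3 ways for (R,S,U,V) × 2^1 = 6.
  T=T, P=F: remaining (Q,R,S,U,V) ∈ {(F,T,F,T,T); (F,T,T,T,T); (T,T,F,T,T); (T,T,T,T,T)} — 4.
  T=F, P=T: remaining (Q,R,S,U,V) ∈ {(F,F,F,F,F); (F,T,F,F,F); (T,F,F,F,F); (T,T,F,F,F)} — 4.
  T=F, P=F: Q free; 7 ways for (R,S,U,V) × 2^1 = 14.
Total: 6 + 4 + 4 + 14 = 28.

28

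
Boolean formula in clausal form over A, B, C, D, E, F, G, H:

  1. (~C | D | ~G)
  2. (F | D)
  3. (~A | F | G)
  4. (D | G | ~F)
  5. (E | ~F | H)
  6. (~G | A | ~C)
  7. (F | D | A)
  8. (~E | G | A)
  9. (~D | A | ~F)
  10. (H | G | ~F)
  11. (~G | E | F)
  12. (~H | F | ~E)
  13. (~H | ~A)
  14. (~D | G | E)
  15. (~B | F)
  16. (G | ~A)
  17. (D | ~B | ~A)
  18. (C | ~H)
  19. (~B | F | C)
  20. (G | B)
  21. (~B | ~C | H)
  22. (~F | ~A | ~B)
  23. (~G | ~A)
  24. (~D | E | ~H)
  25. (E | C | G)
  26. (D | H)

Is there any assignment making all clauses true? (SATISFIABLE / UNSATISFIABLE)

SATISFIABLE

Branch on A: take A = False.
Branch on B: take B = False.
  then G is forced to True.
  then C is forced to False.
  then H is forced to False.
  then D is forced to True.
  then F is forced to False.
  then E is forced to True.
Every clause has at least one true literal under this assignment.
So A = 0, B = 0, C = 0, D = 1, E = 1, F = 0, G = 1, H = 0 is a satisfying assignment.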